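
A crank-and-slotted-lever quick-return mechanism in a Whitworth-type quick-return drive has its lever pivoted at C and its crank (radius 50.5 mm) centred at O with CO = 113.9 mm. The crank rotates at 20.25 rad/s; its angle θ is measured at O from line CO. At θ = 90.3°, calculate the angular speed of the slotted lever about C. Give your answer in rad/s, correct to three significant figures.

ω = 20.25 rad/s
Crank pin A relative to C: A = (d + r cosθ, r sinθ); lever angle φ = atan2(r sinθ, d + r cosθ).
Differentiating tanφ: φ̇ = rω(d cosθ + r)/(d² + r² + 2dr cosθ).
d² + r² + 2dr cosθ = |CA|² = 0.0154632 m²;  d cosθ + r = +0.049904 m.
|ω_lever| = |0.0505·20.25·+0.049904| / 0.0154632 = 3.3003 rad/s.

3.30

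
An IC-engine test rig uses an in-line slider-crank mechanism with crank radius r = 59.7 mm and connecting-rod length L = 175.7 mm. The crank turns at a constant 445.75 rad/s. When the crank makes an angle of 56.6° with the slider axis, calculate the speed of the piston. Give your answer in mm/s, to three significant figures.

26500

ω = 445.8 rad/s
For an in-line slider-crank, x = r cosθ + √(L² − r² sin²θ), so v = −rω sinθ·[1 + r cosθ/√(L² − r² sin²θ)].
With r = 0.0597 m, L = 0.1757 m, θ = 56.6°: √(L² − r² sin²θ) = 0.16848 m.
v = −0.0597·445.8·0.83485·[1 + 0.0597·0.55048/0.16848] = -26.55 m/s.
|v| = 26.55 m/s = 26550 mm/s.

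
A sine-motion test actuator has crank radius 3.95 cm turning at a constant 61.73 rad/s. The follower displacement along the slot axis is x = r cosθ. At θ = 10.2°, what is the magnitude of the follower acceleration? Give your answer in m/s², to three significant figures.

148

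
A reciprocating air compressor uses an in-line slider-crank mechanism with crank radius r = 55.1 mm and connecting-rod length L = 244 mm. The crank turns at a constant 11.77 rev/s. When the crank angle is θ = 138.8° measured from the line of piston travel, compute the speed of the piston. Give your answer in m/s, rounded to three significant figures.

ω = 2π·11.8 = 73.95 rad/s
For an in-line slider-crank, x = r cosθ + √(L² − r² sin²θ), so v = −rω sinθ·[1 + r cosθ/√(L² − r² sin²θ)].
With r = 0.0551 m, L = 0.244 m, θ = 138.8°: √(L² − r² sin²θ) = 0.24129 m.
v = −0.0551·73.95·0.65869·[1 + 0.0551·-0.75241/0.24129] = -2.2229 m/s.
|v| = 2.2229 m/s.

2.22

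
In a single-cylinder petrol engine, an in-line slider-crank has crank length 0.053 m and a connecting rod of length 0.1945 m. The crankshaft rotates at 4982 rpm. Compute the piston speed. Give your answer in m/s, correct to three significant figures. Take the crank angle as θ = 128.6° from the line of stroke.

17.8

ω = 2π·4982/60 = 521.7 rad/s
For an in-line slider-crank, x = r cosθ + √(L² − r² sin²θ), so v = −rω sinθ·[1 + r cosθ/√(L² − r² sin²θ)].
With r = 0.053 m, L = 0.1945 m, θ = 128.6°: √(L² − r² sin²θ) = 0.19004 m.
v = −0.053·521.7·0.78152·[1 + 0.053·-0.62388/0.19004] = -17.85 m/s.
|v| = 17.85 m/s.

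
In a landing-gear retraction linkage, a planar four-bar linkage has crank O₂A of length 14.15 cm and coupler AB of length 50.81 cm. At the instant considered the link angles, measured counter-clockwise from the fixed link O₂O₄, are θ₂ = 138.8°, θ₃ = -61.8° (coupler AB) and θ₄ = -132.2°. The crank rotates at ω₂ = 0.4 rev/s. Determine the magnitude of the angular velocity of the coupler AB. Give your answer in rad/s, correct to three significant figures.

ω₂ = 2.513 rad/s (from 0.4 rev/s).
Differentiating the loop-closure r₂e^{iθ₂}+r₃e^{iθ₃}=r₁+r₄e^{iθ₄} gives r₂ω₂e^{iθ₂}+r₃ω₃e^{iθ₃}=r₄ω₄e^{iθ₄}.
Eliminating the other unknown: ω₃ = r₂ω₂ sin(θ₄−θ₂) / [r₃ sin(θ₃−θ₄)].
Numerator sine = +0.99985; denominator sine = +0.94206.
Result = 0.1415·2.513·(+0.99985) / (0.5081·(+0.94206)) = +0.74285 rad/s; magnitude 0.74285 rad/s.

0.743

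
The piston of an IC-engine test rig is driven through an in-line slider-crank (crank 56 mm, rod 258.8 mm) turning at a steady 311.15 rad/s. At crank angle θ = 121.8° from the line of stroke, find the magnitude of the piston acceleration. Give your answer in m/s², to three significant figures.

ω = 311.1 rad/s
x(θ) = r cosθ + √(L² − r² sin²θ); with ω constant, a = ω²·d²x/dθ².
d²x/dθ² = −r cosθ − r²(cos2θ)/√u − r⁴ sin²2θ/(4u^{3/2}),  u = L² − r² sin²θ = 0.0647123 m².
Substituting r = 0.056 m, L = 0.2588 m, θ = 121.8°: d²x/dθ² = +0.034871 m.
a = ω²·d²x/dθ² = (311.1)²·(+0.034871) = +3376 m/s²;  |a| = 3376 m/s².

3380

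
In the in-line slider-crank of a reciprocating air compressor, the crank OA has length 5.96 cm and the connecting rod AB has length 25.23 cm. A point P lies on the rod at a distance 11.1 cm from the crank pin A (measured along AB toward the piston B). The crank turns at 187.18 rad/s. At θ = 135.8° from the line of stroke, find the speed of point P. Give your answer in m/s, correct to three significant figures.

ω = 187.2 rad/s.  Crank-pin speed |V_A| = rω = 11.156 m/s, perpendicular to OA.
Rod angle: sinφ = −(r/L) sinθ ⇒ φ = -9.479°; ω_rod = −rω cosθ/√(L²−r²sin²θ) = +32.138 rad/s.
V_P = V_A + ω_rod × AP, with AP = 0.111 m along the rod.
Components: V_Px = −rω sinθ − a·ω_rod·sinφ = -7.19 m/s;  V_Py = rω cosθ + a·ω_rod·cosφ = -4.4792 m/s.
|V_P| = √(V_Px² + V_Py²) = 8.4711 m/s.

8.47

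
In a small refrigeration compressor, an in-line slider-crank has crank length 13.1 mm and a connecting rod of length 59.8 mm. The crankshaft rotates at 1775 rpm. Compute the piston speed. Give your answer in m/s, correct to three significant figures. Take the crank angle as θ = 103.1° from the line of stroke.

ω = 2π·1775/60 = 185.9 rad/s
For an in-line slider-crank, x = r cosθ + √(L² − r² sin²θ), so v = −rω sinθ·[1 + r cosθ/√(L² − r² sin²θ)].
With r = 0.0131 m, L = 0.0598 m, θ = 103.1°: √(L² − r² sin²θ) = 0.058423 m.
v = −0.0131·185.9·0.97398·[1 + 0.0131·-0.22665/0.058423] = -2.2511 m/s.
|v| = 2.2511 m/s.

2.25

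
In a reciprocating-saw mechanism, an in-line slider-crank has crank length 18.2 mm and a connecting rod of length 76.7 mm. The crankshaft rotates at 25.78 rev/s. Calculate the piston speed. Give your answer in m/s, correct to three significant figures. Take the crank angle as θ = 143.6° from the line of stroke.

ω = 2π·25.8 = 162 rad/s
For an in-line slider-crank, x = r cosθ + √(L² − r² sin²θ), so v = −rω sinθ·[1 + r cosθ/√(L² − r² sin²θ)].
With r = 0.0182 m, L = 0.0767 m, θ = 143.6°: √(L² − r² sin²θ) = 0.075936 m.
v = −0.0182·162·0.59342·[1 + 0.0182·-0.80489/0.075936] = -1.4119 m/s.
|v| = 1.4119 m/s.

1.41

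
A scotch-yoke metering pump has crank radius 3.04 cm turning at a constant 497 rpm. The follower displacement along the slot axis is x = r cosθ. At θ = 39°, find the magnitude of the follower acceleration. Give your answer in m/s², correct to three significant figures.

64.0

ω = 52.05 rad/s (from 497 rpm).
x = r cosθ ⇒ ẍ = −rω² cosθ (ω constant).
|a| = rω²|cosθ| = 0.0304·(52.05)²·|cos 39°| = 63.995 m/s².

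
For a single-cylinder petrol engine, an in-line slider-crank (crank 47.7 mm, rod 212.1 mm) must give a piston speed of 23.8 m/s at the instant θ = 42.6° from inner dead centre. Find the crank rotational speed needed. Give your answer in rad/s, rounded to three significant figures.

631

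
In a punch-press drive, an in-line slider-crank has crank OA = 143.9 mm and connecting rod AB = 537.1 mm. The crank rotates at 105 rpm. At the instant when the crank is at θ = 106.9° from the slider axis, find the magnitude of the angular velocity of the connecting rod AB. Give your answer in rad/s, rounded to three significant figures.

ω = 11 rad/s (converted from 105 rpm).
The rod makes angle φ with the slider axis where L sinφ = r sinθ; differentiating, L cosφ·φ̇ = r ω cosθ.
L cosφ = √(L² − r² sin²θ) = 0.51915 m.
|ω_rod| = r ω |cosθ| / √(L² − r² sin²θ) = 0.1439·11·0.29070/0.51915 = 0.886 rad/s.

0.886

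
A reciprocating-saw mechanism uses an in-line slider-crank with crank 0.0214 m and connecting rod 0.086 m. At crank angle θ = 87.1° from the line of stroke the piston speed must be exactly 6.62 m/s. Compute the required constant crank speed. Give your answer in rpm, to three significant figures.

For an in-line slider-crank, |v_piston| = rω|sinθ|·[1 + r cosθ/√(L² − r² sin²θ)].
With r = 0.0214 m, L = 0.086 m, θ = 87.1°: the bracketed kinematic factor |dx/dθ| = 0.02165 m.
ω = v/|dx/dθ| = 6.62/0.02165 = 305.77 rad/s.
N = 60ω/(2π) = 2919.9 rpm.

2920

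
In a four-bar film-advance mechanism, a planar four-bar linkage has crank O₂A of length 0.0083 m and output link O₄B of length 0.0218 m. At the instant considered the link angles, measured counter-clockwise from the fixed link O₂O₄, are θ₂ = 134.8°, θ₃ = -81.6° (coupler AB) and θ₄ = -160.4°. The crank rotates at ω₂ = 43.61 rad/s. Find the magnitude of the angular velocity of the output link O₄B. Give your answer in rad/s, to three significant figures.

ω₂ = 43.61 rad/s
Differentiating the loop-closure r₂e^{iθ₂}+r₃e^{iθ₃}=r₁+r₄e^{iθ₄} gives r₂ω₂e^{iθ₂}+r₃ω₃e^{iθ₃}=r₄ω₄e^{iθ₄}.
Eliminating the other unknown: ω₄ = r₂ω₂ sin(θ₂−θ₃) / [r₄ sin(θ₄−θ₃)].
Numerator sine = -0.59342; denominator sine = -0.98096.
Result = 0.0083·43.61·(-0.59342) / (0.0218·(-0.98096)) = +10.044 rad/s; magnitude 10.044 rad/s.

10.0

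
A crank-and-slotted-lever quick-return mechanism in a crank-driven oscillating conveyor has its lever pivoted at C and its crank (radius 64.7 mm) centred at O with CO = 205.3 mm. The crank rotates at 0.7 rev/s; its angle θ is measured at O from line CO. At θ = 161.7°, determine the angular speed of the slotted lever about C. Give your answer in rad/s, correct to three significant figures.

ω = 4.398 rad/s (from 0.7 rev/s).
Crank pin A relative to C: A = (d + r cosθ, r sinθ); lever angle φ = atan2(r sinθ, d + r cosθ).
Differentiating tanφ: φ̇ = rω(d cosθ + r)/(d² + r² + 2dr cosθ).
d² + r² + 2dr cosθ = |CA|² = 0.0211119 m²;  d cosθ + r = -0.13022 m.
|ω_lever| = |0.0647·4.398·-0.13022| / 0.0211119 = 1.7552 rad/s.

1.76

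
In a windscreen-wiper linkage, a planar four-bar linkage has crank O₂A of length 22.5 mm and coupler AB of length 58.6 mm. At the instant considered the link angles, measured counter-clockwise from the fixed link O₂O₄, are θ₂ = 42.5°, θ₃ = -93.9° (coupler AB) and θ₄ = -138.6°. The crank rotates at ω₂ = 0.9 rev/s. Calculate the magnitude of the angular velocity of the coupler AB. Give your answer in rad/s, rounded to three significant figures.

ω₂ = 5.655 rad/s (from 0.9 rev/s).
Differentiating the loop-closure r₂e^{iθ₂}+r₃e^{iθ₃}=r₁+r₄e^{iθ₄} gives r₂ω₂e^{iθ₂}+r₃ω₃e^{iθ₃}=r₄ω₄e^{iθ₄}.
Eliminating the other unknown: ω₃ = r₂ω₂ sin(θ₄−θ₂) / [r₃ sin(θ₃−θ₄)].
Numerator sine = +0.01920; denominator sine = +0.70339.
Result = 0.0225·5.655·(+0.01920) / (0.0586·(+0.70339)) = +0.059259 rad/s; magnitude 0.059259 rad/s.

0.0593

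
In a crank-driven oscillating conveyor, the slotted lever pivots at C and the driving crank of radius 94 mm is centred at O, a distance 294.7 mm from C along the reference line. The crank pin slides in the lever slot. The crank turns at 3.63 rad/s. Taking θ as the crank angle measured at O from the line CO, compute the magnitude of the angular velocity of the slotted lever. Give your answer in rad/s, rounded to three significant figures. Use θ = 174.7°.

1.68

ω = 3.63 rad/s
Crank pin A relative to C: A = (d + r cosθ, r sinθ); lever angle φ = atan2(r sinθ, d + r cosθ).
Differentiating tanφ: φ̇ = rω(d cosθ + r)/(d² + r² + 2dr cosθ).
d² + r² + 2dr cosθ = |CA|² = 0.0405174 m²;  d cosθ + r = -0.19944 m.
|ω_lever| = |0.094·3.63·-0.19944| / 0.0405174 = 1.6796 rad/s.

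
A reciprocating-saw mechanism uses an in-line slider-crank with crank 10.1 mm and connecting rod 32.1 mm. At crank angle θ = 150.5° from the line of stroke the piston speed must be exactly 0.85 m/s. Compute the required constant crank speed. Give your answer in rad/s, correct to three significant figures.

236

For an in-line slider-crank, |v_piston| = rω|sinθ|·[1 + r cosθ/√(L² − r² sin²θ)].
With r = 0.0101 m, L = 0.0321 m, θ = 150.5°: the bracketed kinematic factor |dx/dθ| = 0.0035948 m.
ω = v/|dx/dθ| = 0.85/0.0035948 = 236.45 rad/s.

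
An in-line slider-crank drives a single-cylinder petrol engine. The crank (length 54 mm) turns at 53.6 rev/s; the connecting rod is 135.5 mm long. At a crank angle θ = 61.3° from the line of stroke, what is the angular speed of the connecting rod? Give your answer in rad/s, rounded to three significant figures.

68.8

ω = 336.8 rad/s (converted from 53.6 rev/s).
The rod makes angle φ with the slider axis where L sinφ = r sinθ; differentiating, L cosφ·φ̇ = r ω cosθ.
L cosφ = √(L² − r² sin²θ) = 0.12695 m.
|ω_rod| = r ω |cosθ| / √(L² − r² sin²θ) = 0.054·336.8·0.48022/0.12695 = 68.793 rad/s.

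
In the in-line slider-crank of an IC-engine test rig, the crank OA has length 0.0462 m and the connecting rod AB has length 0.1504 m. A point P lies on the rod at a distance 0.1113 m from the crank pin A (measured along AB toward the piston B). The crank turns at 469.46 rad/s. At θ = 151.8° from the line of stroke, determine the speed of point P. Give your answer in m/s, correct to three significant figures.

9.57

ω = 469.5 rad/s.  Crank-pin speed |V_A| = rω = 21.689 m/s, perpendicular to OA.
Rod angle: sinφ = −(r/L) sinθ ⇒ φ = -8.346°; ω_rod = −rω cosθ/√(L²−r²sin²θ) = +128.45 rad/s.
V_P = V_A + ω_rod × AP, with AP = 0.1113 m along the rod.
Components: V_Px = −rω sinθ − a·ω_rod·sinφ = -8.1739 m/s;  V_Py = rω cosθ + a·ω_rod·cosφ = -4.9693 m/s.
|V_P| = √(V_Px² + V_Py²) = 9.5659 m/s.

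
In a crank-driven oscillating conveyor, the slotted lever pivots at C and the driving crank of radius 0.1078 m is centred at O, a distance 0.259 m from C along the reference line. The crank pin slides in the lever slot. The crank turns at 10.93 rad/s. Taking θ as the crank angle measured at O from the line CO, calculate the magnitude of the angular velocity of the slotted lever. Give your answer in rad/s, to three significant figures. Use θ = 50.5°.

ω = 10.93 rad/s
Crank pin A relative to C: A = (d + r cosθ, r sinθ); lever angle φ = atan2(r sinθ, d + r cosθ).
Differentiating tanφ: φ̇ = rω(d cosθ + r)/(d² + r² + 2dr cosθ).
d² + r² + 2dr cosθ = |CA|² = 0.114221 m²;  d cosθ + r = +0.27254 m.
|ω_lever| = |0.1078·10.93·+0.27254| / 0.114221 = 2.8115 rad/s.

2.81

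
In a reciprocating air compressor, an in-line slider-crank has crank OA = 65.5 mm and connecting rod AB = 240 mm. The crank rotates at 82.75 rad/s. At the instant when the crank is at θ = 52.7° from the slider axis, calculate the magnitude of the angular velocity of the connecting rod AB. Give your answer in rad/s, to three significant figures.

14.0

ω = 82.75 rad/s
The rod makes angle φ with the slider axis where L sinφ = r sinθ; differentiating, L cosφ·φ̇ = r ω cosθ.
L cosφ = √(L² − r² sin²θ) = 0.23428 m.
|ω_rod| = r ω |cosθ| / √(L² − r² sin²θ) = 0.0655·82.75·0.60599/0.23428 = 14.02 rad/s.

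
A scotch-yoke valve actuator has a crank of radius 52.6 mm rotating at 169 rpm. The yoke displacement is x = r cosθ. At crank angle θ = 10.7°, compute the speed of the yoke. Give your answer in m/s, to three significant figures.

ω = 17.7 rad/s (from 169 rpm).
x = r cosθ ⇒ ẋ = −rω sinθ.
|v| = rω|sinθ| = 0.0526·17.7·|sin 10.7°| = 0.17284 m/s.

0.173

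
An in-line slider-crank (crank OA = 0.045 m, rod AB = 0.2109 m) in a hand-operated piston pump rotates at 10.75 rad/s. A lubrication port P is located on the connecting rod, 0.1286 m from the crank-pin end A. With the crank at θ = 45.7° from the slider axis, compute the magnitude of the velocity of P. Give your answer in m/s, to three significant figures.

0.400

ω = 10.75 rad/s.  Crank-pin speed |V_A| = rω = 0.48375 m/s, perpendicular to OA.
Rod angle: sinφ = −(r/L) sinθ ⇒ φ = -8.784°; ω_rod = −rω cosθ/√(L²−r²sin²θ) = -1.621 rad/s.
V_P = V_A + ω_rod × AP, with AP = 0.1286 m along the rod.
Components: V_Px = −rω sinθ − a·ω_rod·sinφ = -0.37805 m/s;  V_Py = rω cosθ + a·ω_rod·cosφ = +0.13184 m/s.
|V_P| = √(V_Px² + V_Py²) = 0.40038 m/s.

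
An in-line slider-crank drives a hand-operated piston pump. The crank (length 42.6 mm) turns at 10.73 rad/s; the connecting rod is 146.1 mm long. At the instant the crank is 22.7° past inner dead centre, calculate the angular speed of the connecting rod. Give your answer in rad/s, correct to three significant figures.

2.90

ω = 10.73 rad/s
The rod makes angle φ with the slider axis where L sinφ = r sinθ; differentiating, L cosφ·φ̇ = r ω cosθ.
L cosφ = √(L² − r² sin²θ) = 0.14517 m.
|ω_rod| = r ω |cosθ| / √(L² − r² sin²θ) = 0.0426·10.73·0.92254/0.14517 = 2.9048 rad/s.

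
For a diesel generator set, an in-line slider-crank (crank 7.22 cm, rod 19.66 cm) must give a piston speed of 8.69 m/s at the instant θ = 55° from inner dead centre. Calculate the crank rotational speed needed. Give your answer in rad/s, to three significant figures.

120

For an in-line slider-crank, |v_piston| = rω|sinθ|·[1 + r cosθ/√(L² − r² sin²θ)].
With r = 0.0722 m, L = 0.1966 m, θ = 55°: the bracketed kinematic factor |dx/dθ| = 0.072206 m.
ω = v/|dx/dθ| = 8.69/0.072206 = 120.35 rad/s.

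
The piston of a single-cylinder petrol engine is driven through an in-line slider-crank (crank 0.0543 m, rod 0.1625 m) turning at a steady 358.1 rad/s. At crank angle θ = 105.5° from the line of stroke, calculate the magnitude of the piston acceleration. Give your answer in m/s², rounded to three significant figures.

3950

ω = 358.1 rad/s
x(θ) = r cosθ + √(L² − r² sin²θ); with ω constant, a = ω²·d²x/dθ².
d²x/dθ² = −r cosθ − r²(cos2θ)/√u − r⁴ sin²2θ/(4u^{3/2}),  u = L² − r² sin²θ = 0.0236683 m².
Substituting r = 0.0543 m, L = 0.1625 m, θ = 105.5°: d²x/dθ² = +0.030781 m.
a = ω²·d²x/dθ² = (358.1)²·(+0.030781) = +3947.2 m/s²;  |a| = 3947.2 m/s².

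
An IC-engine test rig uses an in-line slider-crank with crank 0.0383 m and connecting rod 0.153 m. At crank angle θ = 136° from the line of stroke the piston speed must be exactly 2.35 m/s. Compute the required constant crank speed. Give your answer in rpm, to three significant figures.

1030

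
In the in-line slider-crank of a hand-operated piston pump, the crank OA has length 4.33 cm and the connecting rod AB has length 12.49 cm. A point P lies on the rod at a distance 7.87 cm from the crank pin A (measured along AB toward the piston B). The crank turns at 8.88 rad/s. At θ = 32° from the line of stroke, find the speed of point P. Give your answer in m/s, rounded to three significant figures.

0.271

ω = 8.88 rad/s.  Crank-pin speed |V_A| = rω = 0.3845 m/s, perpendicular to OA.
Rod angle: sinφ = −(r/L) sinθ ⇒ φ = -10.586°; ω_rod = −rω cosθ/√(L²−r²sin²θ) = -2.6559 rad/s.
V_P = V_A + ω_rod × AP, with AP = 0.0787 m along the rod.
Components: V_Px = −rω sinθ − a·ω_rod·sinφ = -0.24216 m/s;  V_Py = rω cosθ + a·ω_rod·cosφ = +0.12061 m/s.
|V_P| = √(V_Px² + V_Py²) = 0.27053 m/s.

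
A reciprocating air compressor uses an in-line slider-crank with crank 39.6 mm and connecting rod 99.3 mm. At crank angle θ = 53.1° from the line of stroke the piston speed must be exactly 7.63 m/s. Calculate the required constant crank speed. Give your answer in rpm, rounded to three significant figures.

1840

For an in-line slider-crank, |v_piston| = rω|sinθ|·[1 + r cosθ/√(L² − r² sin²θ)].
With r = 0.0396 m, L = 0.0993 m, θ = 53.1°: the bracketed kinematic factor |dx/dθ| = 0.039668 m.
ω = v/|dx/dθ| = 7.63/0.039668 = 192.35 rad/s.
N = 60ω/(2π) = 1836.8 rpm.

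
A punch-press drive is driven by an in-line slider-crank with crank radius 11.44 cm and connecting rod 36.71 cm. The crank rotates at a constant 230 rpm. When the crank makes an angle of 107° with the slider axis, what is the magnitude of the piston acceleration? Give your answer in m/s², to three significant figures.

ω = 2π·230/60 = 24.09 rad/s
x(θ) = r cosθ + √(L² − r² sin²θ); with ω constant, a = ω²·d²x/dθ².
d²x/dθ² = −r cosθ − r²(cos2θ)/√u − r⁴ sin²2θ/(4u^{3/2}),  u = L² − r² sin²θ = 0.122794 m².
Substituting r = 0.1144 m, L = 0.3671 m, θ = 107°: d²x/dθ² = +0.064099 m.
a = ω²·d²x/dθ² = (24.09)²·(+0.064099) = +37.185 m/s²;  |a| = 37.185 m/s².

37.2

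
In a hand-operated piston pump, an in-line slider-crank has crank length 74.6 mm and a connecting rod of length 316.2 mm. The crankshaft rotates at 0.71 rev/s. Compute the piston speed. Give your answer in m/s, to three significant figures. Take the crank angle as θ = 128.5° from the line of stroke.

0.222

ω = 2π·0.71 = 4.461 rad/s
For an in-line slider-crank, x = r cosθ + √(L² − r² sin²θ), so v = −rω sinθ·[1 + r cosθ/√(L² − r² sin²θ)].
With r = 0.0746 m, L = 0.3162 m, θ = 128.5°: √(L² − r² sin²θ) = 0.31076 m.
v = −0.0746·4.461·0.78261·[1 + 0.0746·-0.62251/0.31076] = -0.22153 m/s.
|v| = 0.22153 m/s.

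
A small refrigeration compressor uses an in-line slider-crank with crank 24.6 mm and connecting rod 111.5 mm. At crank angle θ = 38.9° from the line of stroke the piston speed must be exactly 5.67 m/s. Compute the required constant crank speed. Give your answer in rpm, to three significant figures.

For an in-line slider-crank, |v_piston| = rω|sinθ|·[1 + r cosθ/√(L² − r² sin²θ)].
With r = 0.0246 m, L = 0.1115 m, θ = 38.9°: the bracketed kinematic factor |dx/dθ| = 0.018126 m.
ω = v/|dx/dθ| = 5.67/0.018126 = 312.81 rad/s.
N = 60ω/(2π) = 2987.1 rpm.

2990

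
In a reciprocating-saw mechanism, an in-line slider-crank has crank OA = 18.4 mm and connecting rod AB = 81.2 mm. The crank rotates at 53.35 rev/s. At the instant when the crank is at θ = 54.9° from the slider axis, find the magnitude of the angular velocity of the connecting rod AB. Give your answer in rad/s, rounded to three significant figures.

ω = 335.2 rad/s (converted from 53.35 rev/s).
The rod makes angle φ with the slider axis where L sinφ = r sinθ; differentiating, L cosφ·φ̇ = r ω cosθ.
L cosφ = √(L² − r² sin²θ) = 0.079792 m.
|ω_rod| = r ω |cosθ| / √(L² − r² sin²θ) = 0.0184·335.2·0.57501/0.079792 = 44.447 rad/s.

44.4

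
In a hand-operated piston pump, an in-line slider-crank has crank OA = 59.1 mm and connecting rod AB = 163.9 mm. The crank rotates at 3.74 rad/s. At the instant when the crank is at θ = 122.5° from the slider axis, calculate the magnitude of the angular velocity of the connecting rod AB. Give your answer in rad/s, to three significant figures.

ω = 3.74 rad/s
The rod makes angle φ with the slider axis where L sinφ = r sinθ; differentiating, L cosφ·φ̇ = r ω cosθ.
L cosφ = √(L² − r² sin²θ) = 0.15614 m.
|ω_rod| = r ω |cosθ| / √(L² − r² sin²θ) = 0.0591·3.74·0.53730/0.15614 = 0.76062 rad/s.

0.761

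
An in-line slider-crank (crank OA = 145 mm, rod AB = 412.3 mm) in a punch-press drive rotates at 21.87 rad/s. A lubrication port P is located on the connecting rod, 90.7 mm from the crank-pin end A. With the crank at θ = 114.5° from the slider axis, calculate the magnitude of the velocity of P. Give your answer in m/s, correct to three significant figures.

2.97

ω = 21.87 rad/s.  Crank-pin speed |V_A| = rω = 3.1711 m/s, perpendicular to OA.
Rod angle: sinφ = −(r/L) sinθ ⇒ φ = -18.664°; ω_rod = −rω cosθ/√(L²−r²sin²θ) = +3.3666 rad/s.
V_P = V_A + ω_rod × AP, with AP = 0.0907 m along the rod.
Components: V_Px = −rω sinθ − a·ω_rod·sinφ = -2.7879 m/s;  V_Py = rω cosθ + a·ω_rod·cosφ = -1.0258 m/s.
|V_P| = √(V_Px² + V_Py²) = 2.9706 m/s.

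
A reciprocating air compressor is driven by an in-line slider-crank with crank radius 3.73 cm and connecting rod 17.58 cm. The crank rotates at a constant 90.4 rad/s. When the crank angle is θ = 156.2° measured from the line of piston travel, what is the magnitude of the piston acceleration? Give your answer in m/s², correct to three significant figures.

235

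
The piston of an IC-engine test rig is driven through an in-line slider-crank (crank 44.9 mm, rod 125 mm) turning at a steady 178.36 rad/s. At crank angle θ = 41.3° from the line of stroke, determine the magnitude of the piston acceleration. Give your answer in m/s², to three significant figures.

ω = 178.4 rad/s
x(θ) = r cosθ + √(L² − r² sin²θ); with ω constant, a = ω²·d²x/dθ².
d²x/dθ² = −r cosθ − r²(cos2θ)/√u − r⁴ sin²2θ/(4u^{3/2}),  u = L² − r² sin²θ = 0.0147468 m².
Substituting r = 0.0449 m, L = 0.125 m, θ = 41.3°: d²x/dθ² = -0.036428 m.
a = ω²·d²x/dθ² = (178.4)²·(-0.036428) = -1158.9 m/s²;  |a| = 1158.9 m/s².

1160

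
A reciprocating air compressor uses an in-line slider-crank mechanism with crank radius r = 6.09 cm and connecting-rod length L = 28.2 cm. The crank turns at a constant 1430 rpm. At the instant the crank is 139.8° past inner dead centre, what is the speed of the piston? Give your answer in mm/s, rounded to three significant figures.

ω = 2π·1430/60 = 149.7 rad/s
For an in-line slider-crank, x = r cosθ + √(L² − r² sin²θ), so v = −rω sinθ·[1 + r cosθ/√(L² − r² sin²θ)].
With r = 0.0609 m, L = 0.282 m, θ = 139.8°: √(L² − r² sin²θ) = 0.27925 m.
v = −0.0609·149.7·0.64546·[1 + 0.0609·-0.76380/0.27925] = -4.9059 m/s.
|v| = 4.9059 m/s = 4905.9 mm/s.

4910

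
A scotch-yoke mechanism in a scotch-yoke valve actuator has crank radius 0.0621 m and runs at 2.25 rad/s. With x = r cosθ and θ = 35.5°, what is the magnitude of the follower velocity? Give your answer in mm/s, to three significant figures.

81.1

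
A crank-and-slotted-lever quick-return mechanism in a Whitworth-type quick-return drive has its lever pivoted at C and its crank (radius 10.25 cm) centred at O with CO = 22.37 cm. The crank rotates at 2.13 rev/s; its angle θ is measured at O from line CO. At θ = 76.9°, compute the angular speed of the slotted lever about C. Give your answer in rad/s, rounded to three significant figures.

2.96

ω = 13.38 rad/s (from 2.13 rev/s).
Crank pin A relative to C: A = (d + r cosθ, r sinθ); lever angle φ = atan2(r sinθ, d + r cosθ).
Differentiating tanφ: φ̇ = rω(d cosθ + r)/(d² + r² + 2dr cosθ).
d² + r² + 2dr cosθ = |CA|² = 0.0709418 m²;  d cosθ + r = +0.1532 m.
|ω_lever| = |0.1025·13.38·+0.1532| / 0.0709418 = 2.9624 rad/s.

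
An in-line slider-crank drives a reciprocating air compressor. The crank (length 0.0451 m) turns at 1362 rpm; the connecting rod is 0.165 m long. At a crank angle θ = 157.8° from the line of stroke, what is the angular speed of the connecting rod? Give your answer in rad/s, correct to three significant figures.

36.3

ω = 142.6 rad/s (converted from 1362 rpm).
The rod makes angle φ with the slider axis where L sinφ = r sinθ; differentiating, L cosφ·φ̇ = r ω cosθ.
L cosφ = √(L² − r² sin²θ) = 0.16412 m.
|ω_rod| = r ω |cosθ| / √(L² − r² sin²θ) = 0.0451·142.6·0.92587/0.16412 = 36.289 rad/s.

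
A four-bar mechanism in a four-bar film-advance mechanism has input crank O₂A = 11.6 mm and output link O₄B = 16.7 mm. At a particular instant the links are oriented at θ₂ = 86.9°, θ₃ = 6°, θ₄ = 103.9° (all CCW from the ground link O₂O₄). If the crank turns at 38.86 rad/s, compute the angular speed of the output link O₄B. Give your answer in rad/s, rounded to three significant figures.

ω₂ = 38.86 rad/s
Differentiating the loop-closure r₂e^{iθ₂}+r₃e^{iθ₃}=r₁+r₄e^{iθ₄} gives r₂ω₂e^{iθ₂}+r₃ω₃e^{iθ₃}=r₄ω₄e^{iθ₄}.
Eliminating the other unknown: ω₄ = r₂ω₂ sin(θ₂−θ₃) / [r₄ sin(θ₄−θ₃)].
Numerator sine = +0.98741; denominator sine = +0.99051.
Result = 0.0116·38.86·(+0.98741) / (0.0167·(+0.99051)) = +26.908 rad/s; magnitude 26.908 rad/s.

26.9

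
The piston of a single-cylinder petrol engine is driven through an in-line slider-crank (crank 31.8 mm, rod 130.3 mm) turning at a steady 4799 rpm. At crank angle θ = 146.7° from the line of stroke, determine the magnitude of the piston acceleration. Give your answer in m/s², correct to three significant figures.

ω = 2π·4799/60 = 502.6 rad/s
x(θ) = r cosθ + √(L² − r² sin²θ); with ω constant, a = ω²·d²x/dθ².
d²x/dθ² = −r cosθ − r²(cos2θ)/√u − r⁴ sin²2θ/(4u^{3/2}),  u = L² − r² sin²θ = 0.0166733 m².
Substituting r = 0.0318 m, L = 0.1303 m, θ = 146.7°: d²x/dθ² = +0.023368 m.
a = ω²·d²x/dθ² = (502.6)²·(+0.023368) = +5901.8 m/s²;  |a| = 5901.8 m/s².

5900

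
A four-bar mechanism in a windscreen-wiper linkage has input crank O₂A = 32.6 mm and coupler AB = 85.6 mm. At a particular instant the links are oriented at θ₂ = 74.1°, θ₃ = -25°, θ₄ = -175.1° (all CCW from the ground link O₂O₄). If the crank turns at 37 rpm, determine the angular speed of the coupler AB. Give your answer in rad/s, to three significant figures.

2.77

ω₂ = 3.875 rad/s (from 37 rpm).
Differentiating the loop-closure r₂e^{iθ₂}+r₃e^{iθ₃}=r₁+r₄e^{iθ₄} gives r₂ω₂e^{iθ₂}+r₃ω₃e^{iθ₃}=r₄ω₄e^{iθ₄}.
Eliminating the other unknown: ω₃ = r₂ω₂ sin(θ₄−θ₂) / [r₃ sin(θ₃−θ₄)].
Numerator sine = +0.93483; denominator sine = +0.49849.
Result = 0.0326·3.875·(+0.93483) / (0.0856·(+0.49849)) = +2.7673 rad/s; magnitude 2.7673 rad/s.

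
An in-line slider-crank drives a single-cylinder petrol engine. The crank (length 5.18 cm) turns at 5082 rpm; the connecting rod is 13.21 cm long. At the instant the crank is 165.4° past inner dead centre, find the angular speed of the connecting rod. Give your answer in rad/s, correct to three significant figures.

203

ω = 532.2 rad/s (converted from 5082 rpm).
The rod makes angle φ with the slider axis where L sinφ = r sinθ; differentiating, L cosφ·φ̇ = r ω cosθ.
L cosφ = √(L² − r² sin²θ) = 0.13145 m.
|ω_rod| = r ω |cosθ| / √(L² − r² sin²θ) = 0.0518·532.2·0.96771/0.13145 = 202.94 rad/s.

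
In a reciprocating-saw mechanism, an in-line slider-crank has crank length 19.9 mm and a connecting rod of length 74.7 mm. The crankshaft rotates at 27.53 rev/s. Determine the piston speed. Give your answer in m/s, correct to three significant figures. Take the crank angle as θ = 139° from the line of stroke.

ω = 2π·27.5 = 173 rad/s
For an in-line slider-crank, x = r cosθ + √(L² − r² sin²θ), so v = −rω sinθ·[1 + r cosθ/√(L² − r² sin²θ)].
With r = 0.0199 m, L = 0.0747 m, θ = 139°: √(L² − r² sin²θ) = 0.07355 m.
v = −0.0199·173·0.65606·[1 + 0.0199·-0.75471/0.07355] = -1.7972 m/s.
|v| = 1.7972 m/s.

1.80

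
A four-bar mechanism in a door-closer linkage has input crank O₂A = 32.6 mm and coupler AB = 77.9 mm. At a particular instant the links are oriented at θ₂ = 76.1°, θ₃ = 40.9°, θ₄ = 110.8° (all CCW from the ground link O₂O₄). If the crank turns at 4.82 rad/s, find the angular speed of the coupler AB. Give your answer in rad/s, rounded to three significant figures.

ω₂ = 4.82 rad/s
Differentiating the loop-closure r₂e^{iθ₂}+r₃e^{iθ₃}=r₁+r₄e^{iθ₄} gives r₂ω₂e^{iθ₂}+r₃ω₃e^{iθ₃}=r₄ω₄e^{iθ₄}.
Eliminating the other unknown: ω₃ = r₂ω₂ sin(θ₄−θ₂) / [r₃ sin(θ₃−θ₄)].
Numerator sine = +0.56928; denominator sine = -0.93909.
Result = 0.0326·4.82·(+0.56928) / (0.0779·(-0.93909)) = -1.2228 rad/s; magnitude 1.2228 rad/s.

1.22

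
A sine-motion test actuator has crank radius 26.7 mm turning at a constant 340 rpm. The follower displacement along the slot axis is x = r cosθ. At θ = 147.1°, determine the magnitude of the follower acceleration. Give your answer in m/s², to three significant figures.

ω = 35.6 rad/s (from 340 rpm).
x = r cosθ ⇒ ẍ = −rω² cosθ (ω constant).
|a| = rω²|cosθ| = 0.0267·(35.6)²·|cos 147.1°| = 28.419 m/s².

28.4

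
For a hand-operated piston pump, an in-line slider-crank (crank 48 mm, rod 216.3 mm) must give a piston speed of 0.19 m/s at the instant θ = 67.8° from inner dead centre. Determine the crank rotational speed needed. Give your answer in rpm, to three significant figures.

37.6

For an in-line slider-crank, |v_piston| = rω|sinθ|·[1 + r cosθ/√(L² − r² sin²θ)].
With r = 0.048 m, L = 0.2163 m, θ = 67.8°: the bracketed kinematic factor |dx/dθ| = 0.048249 m.
ω = v/|dx/dθ| = 0.19/0.048249 = 3.9379 rad/s.
N = 60ω/(2π) = 37.604 rpm.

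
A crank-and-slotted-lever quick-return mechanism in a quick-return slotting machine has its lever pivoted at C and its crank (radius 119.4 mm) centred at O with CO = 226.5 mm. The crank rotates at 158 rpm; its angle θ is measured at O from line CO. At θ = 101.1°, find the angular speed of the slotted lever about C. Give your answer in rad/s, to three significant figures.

ω = 16.55 rad/s (from 158 rpm).
Crank pin A relative to C: A = (d + r cosθ, r sinθ); lever angle φ = atan2(r sinθ, d + r cosθ).
Differentiating tanφ: φ̇ = rω(d cosθ + r)/(d² + r² + 2dr cosθ).
d² + r² + 2dr cosθ = |CA|² = 0.0551454 m²;  d cosθ + r = +0.075794 m.
|ω_lever| = |0.1194·16.55·+0.075794| / 0.0551454 = 2.7153 rad/s.

2.72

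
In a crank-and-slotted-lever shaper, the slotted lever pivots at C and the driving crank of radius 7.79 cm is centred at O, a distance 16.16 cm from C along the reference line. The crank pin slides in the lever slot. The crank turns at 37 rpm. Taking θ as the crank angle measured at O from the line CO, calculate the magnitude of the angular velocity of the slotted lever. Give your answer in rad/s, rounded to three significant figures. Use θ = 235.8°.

ω = 3.875 rad/s (from 37 rpm).
Crank pin A relative to C: A = (d + r cosθ, r sinθ); lever angle φ = atan2(r sinθ, d + r cosθ).
Differentiating tanφ: φ̇ = rω(d cosθ + r)/(d² + r² + 2dr cosθ).
d² + r² + 2dr cosθ = |CA|² = 0.0180312 m²;  d cosθ + r = -0.012933 m.
|ω_lever| = |0.0779·3.875·-0.012933| / 0.0180312 = 0.21649 rad/s.

0.216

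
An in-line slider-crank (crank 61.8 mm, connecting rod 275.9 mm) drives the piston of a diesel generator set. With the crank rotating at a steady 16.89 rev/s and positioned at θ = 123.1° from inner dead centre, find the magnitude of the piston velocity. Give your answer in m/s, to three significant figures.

ω = 2π·16.9 = 106.1 rad/s
For an in-line slider-crank, x = r cosθ + √(L² − r² sin²θ), so v = −rω sinθ·[1 + r cosθ/√(L² − r² sin²θ)].
With r = 0.0618 m, L = 0.2759 m, θ = 123.1°: √(L² − r² sin²θ) = 0.271 m.
v = −0.0618·106.1·0.83772·[1 + 0.0618·-0.54610/0.271] = -4.8099 m/s.
|v| = 4.8099 m/s.

4.81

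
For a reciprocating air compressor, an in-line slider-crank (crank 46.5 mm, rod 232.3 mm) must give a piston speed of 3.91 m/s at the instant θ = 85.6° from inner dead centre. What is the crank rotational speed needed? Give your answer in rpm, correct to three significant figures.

793

For an in-line slider-crank, |v_piston| = rω|sinθ|·[1 + r cosθ/√(L² − r² sin²θ)].
With r = 0.0465 m, L = 0.2323 m, θ = 85.6°: the bracketed kinematic factor |dx/dθ| = 0.04709 m.
ω = v/|dx/dθ| = 3.91/0.04709 = 83.033 rad/s.
N = 60ω/(2π) = 792.91 rpm.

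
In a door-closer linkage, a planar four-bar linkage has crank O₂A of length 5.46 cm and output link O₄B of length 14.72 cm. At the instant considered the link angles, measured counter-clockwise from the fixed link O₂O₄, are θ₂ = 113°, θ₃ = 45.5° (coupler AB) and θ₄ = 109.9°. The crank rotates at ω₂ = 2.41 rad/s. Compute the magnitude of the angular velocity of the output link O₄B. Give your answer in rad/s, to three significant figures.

ω₂ = 2.41 rad/s
Differentiating the loop-closure r₂e^{iθ₂}+r₃e^{iθ₃}=r₁+r₄e^{iθ₄} gives r₂ω₂e^{iθ₂}+r₃ω₃e^{iθ₃}=r₄ω₄e^{iθ₄}.
Eliminating the other unknown: ω₄ = r₂ω₂ sin(θ₂−θ₃) / [r₄ sin(θ₄−θ₃)].
Numerator sine = +0.92388; denominator sine = +0.90183.
Result = 0.0546·2.41·(+0.92388) / (0.1472·(+0.90183)) = +0.91578 rad/s; magnitude 0.91578 rad/s.

0.916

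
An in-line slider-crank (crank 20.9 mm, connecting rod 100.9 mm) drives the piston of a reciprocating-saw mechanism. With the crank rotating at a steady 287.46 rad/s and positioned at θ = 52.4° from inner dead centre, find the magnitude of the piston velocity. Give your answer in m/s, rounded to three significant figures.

5.37

ω = 287.5 rad/s
For an in-line slider-crank, x = r cosθ + √(L² − r² sin²θ), so v = −rω sinθ·[1 + r cosθ/√(L² − r² sin²θ)].
With r = 0.0209 m, L = 0.1009 m, θ = 52.4°: √(L² − r² sin²θ) = 0.099532 m.
v = −0.0209·287.5·0.79229·[1 + 0.0209·0.61015/0.099532] = -5.3699 m/s.
|v| = 5.3699 m/s.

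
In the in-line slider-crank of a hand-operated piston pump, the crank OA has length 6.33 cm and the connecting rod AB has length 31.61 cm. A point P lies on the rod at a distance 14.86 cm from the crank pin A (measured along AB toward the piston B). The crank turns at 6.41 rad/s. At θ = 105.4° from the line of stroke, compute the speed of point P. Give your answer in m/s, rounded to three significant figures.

ω = 6.41 rad/s.  Crank-pin speed |V_A| = rω = 0.40575 m/s, perpendicular to OA.
Rod angle: sinφ = −(r/L) sinθ ⇒ φ = -11.132°; ω_rod = −rω cosθ/√(L²−r²sin²θ) = +0.34741 rad/s.
V_P = V_A + ω_rod × AP, with AP = 0.1486 m along the rod.
Components: V_Px = −rω sinθ − a·ω_rod·sinφ = -0.38122 m/s;  V_Py = rω cosθ + a·ω_rod·cosφ = -0.057096 m/s.
|V_P| = √(V_Px² + V_Py²) = 0.38547 m/s.

0.385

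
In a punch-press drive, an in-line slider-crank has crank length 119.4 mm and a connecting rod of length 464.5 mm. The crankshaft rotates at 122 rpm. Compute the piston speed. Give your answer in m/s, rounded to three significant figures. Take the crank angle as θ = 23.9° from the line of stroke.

ω = 2π·122/60 = 12.78 rad/s
For an in-line slider-crank, x = r cosθ + √(L² − r² sin²θ), so v = −rω sinθ·[1 + r cosθ/√(L² − r² sin²θ)].
With r = 0.1194 m, L = 0.4645 m, θ = 23.9°: √(L² − r² sin²θ) = 0.46197 m.
v = −0.1194·12.78·0.40514·[1 + 0.1194·0.91425/0.46197] = -0.76405 m/s.
|v| = 0.76405 m/s.

0.764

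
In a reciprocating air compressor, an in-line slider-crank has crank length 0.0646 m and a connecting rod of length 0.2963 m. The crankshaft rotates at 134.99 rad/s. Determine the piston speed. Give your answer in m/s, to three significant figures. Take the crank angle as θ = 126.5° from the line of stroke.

ω = 135 rad/s
For an in-line slider-crank, x = r cosθ + √(L² − r² sin²θ), so v = −rω sinθ·[1 + r cosθ/√(L² − r² sin²θ)].
With r = 0.0646 m, L = 0.2963 m, θ = 126.5°: √(L² − r² sin²θ) = 0.29171 m.
v = −0.0646·135·0.80386·[1 + 0.0646·-0.59482/0.29171] = -6.0865 m/s.
|v| = 6.0865 m/s.

6.09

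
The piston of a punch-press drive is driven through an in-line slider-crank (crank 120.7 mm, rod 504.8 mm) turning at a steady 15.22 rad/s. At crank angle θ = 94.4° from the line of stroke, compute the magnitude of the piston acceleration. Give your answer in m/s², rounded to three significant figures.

8.95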